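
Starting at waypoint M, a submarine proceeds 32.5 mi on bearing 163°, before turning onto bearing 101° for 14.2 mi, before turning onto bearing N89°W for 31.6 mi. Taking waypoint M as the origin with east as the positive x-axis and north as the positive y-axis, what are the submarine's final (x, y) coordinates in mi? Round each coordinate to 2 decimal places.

(-8.15, -33.24)

Leg 1 (163°, 32.5 mi): east 32.5 sin 163° = 9.50, north 32.5 cos 163° = -31.08
Leg 2 (101°, 14.2 mi): east 14.2 sin 101° = 13.94, north 14.2 cos 101° = -2.71
Leg 3 (N89°W, 31.6 mi): east 31.6 sin 271° = -31.60, north 31.6 cos 271° = 0.55
Summing: -8.15 mi east, -33.24 mi north → (-8.15, -33.24).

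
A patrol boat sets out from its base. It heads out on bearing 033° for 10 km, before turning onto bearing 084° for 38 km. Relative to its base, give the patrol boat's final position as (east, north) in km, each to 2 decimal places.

Leg 1 (033°, 10 km): east 10 sin 33° = 5.45, north 10 cos 33° = 8.39
Leg 2 (084°, 38 km): east 38 sin 84° = 37.79, north 38 cos 84° = 3.97
Summing: 43.24 km east, 12.36 km north → (43.24, 12.36).

(43.24, 12.36)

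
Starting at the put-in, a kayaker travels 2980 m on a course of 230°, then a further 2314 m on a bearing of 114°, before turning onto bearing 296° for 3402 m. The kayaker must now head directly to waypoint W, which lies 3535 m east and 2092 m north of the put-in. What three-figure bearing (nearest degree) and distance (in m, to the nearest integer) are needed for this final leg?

Leg 1 (230°, 2980 m): east 2980 sin 230° = -2282.81, north 2980 cos 230° = -1915.51
Leg 2 (114°, 2314 m): east 2314 sin 114° = 2113.94, north 2314 cos 114° = -941.19
Leg 3 (296°, 3402 m): east 3402 sin 296° = -3057.70, north 3402 cos 296° = 1491.34
Current position: (-3226.57, -1365.36). Target: (3535, 2092). Remaining: Δeast = 6761.57, Δnorth = 3457.36.
Bearing = atan2(6761.57, 3457.36) mod 360° = 62.92°; distance = √((6761.57)² + (3457.36)²) = 7594.214 m.

063°, 7594 m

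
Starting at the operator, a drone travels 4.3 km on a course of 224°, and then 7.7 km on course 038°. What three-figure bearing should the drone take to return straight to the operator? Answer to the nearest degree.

211°

Leg 1 (224°, 4.3 km): east 4.3 sin 224° = -2.99, north 4.3 cos 224° = -3.09
Leg 2 (038°, 7.7 km): east 7.7 sin 38° = 4.74, north 7.7 cos 38° = 6.07
Net displacement: 1.75 east, 2.97 north. Direction back to start is (-1.75, -2.97): bearing = atan2(-1.75, -2.97) mod 360° = 210.52° ≈ 211°.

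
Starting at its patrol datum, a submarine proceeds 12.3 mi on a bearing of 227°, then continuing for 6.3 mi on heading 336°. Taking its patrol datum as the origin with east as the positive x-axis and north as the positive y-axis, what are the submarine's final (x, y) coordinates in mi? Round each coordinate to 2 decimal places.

(-11.56, -2.63)

Leg 1 (227°, 12.3 mi): east 12.3 sin 227° = -9.00, north 12.3 cos 227° = -8.39
Leg 2 (336°, 6.3 mi): east 6.3 sin 336° = -2.56, north 6.3 cos 336° = 5.76
Summing: -11.56 mi east, -2.63 mi north → (-11.56, -2.63).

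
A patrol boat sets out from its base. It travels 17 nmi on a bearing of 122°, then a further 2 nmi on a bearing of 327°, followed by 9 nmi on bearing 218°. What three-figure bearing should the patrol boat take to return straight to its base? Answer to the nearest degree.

332°

Leg 1 (122°, 17 nmi): east 17 sin 122° = 14.42, north 17 cos 122° = -9.01
Leg 2 (327°, 2 nmi): east 2 sin 327° = -1.09, north 2 cos 327° = 1.68
Leg 3 (218°, 9 nmi): east 9 sin 218° = -5.54, north 9 cos 218° = -7.09
Net displacement: 7.79 east, -14.42 north. Direction back to start is (-7.79, 14.42): bearing = atan2(-7.79, 14.42) mod 360° = 331.64° ≈ 332°.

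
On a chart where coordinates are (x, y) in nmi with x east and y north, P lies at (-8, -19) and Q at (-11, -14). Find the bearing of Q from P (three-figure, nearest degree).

329°

Δeast = -11 − -8 = -3.00; Δnorth = -14 − -19 = 5.00.
Bearing = atan2(Δeast, Δnorth) mod 360° = 329.04° ≈ 329°.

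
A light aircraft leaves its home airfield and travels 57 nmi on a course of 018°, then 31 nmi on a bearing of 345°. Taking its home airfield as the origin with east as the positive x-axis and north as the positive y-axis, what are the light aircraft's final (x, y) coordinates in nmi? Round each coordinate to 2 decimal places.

(9.59, 84.15)

Leg 1 (018°, 57 nmi): east 57 sin 18° = 17.61, north 57 cos 18° = 54.21
Leg 2 (345°, 31 nmi): east 31 sin 345° = -8.02, north 31 cos 345° = 29.94
Summing: 9.59 nmi east, 84.15 nmi north → (9.59, 84.15).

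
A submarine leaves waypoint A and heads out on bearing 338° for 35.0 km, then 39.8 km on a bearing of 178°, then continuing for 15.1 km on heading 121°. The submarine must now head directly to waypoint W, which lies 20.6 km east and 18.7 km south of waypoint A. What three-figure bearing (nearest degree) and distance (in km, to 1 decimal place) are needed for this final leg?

101°, 19.7 km

Leg 1 (338°, 35.0 km): east 35.0 sin 338° = -13.11, north 35.0 cos 338° = 32.45
Leg 2 (178°, 39.8 km): east 39.8 sin 178° = 1.39, north 39.8 cos 178° = -39.78
Leg 3 (121°, 15.1 km): east 15.1 sin 121° = 12.94, north 15.1 cos 121° = -7.78
Current position: (1.22, -15.10). Target: (20.6, -18.7). Remaining: Δeast = 19.38, Δnorth = -3.60.
Bearing = atan2(19.38, -3.60) mod 360° = 100.52°; distance = √((19.38)² + (-3.60)²) = 19.710 km.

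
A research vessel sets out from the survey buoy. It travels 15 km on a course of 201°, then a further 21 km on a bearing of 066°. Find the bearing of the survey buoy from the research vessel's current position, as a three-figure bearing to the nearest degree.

292°

Leg 1 (201°, 15 km): east 15 sin 201° = -5.38, north 15 cos 201° = -14.00
Leg 2 (066°, 21 km): east 21 sin 66° = 19.18, north 21 cos 66° = 8.54
Net displacement: 13.81 east, -5.46 north. Direction back to start is (-13.81, 5.46): bearing = atan2(-13.81, 5.46) mod 360° = 291.58° ≈ 292°.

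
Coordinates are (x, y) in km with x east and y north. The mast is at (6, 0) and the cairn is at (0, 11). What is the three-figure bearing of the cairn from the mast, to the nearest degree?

Δeast = 0 − 6 = -6.00; Δnorth = 11 − 0 = 11.00.
Bearing = atan2(Δeast, Δnorth) mod 360° = 331.39° ≈ 331°.

331°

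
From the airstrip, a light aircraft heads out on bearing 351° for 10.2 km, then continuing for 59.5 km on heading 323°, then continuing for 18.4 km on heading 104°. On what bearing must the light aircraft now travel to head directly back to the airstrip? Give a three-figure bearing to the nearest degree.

Leg 1 (351°, 10.2 km): east 10.2 sin 351° = -1.60, north 10.2 cos 351° = 10.07
Leg 2 (323°, 59.5 km): east 59.5 sin 323° = -35.81, north 59.5 cos 323° = 47.52
Leg 3 (104°, 18.4 km): east 18.4 sin 104° = 17.85, north 18.4 cos 104° = -4.45
Net displacement: -19.55 east, 53.14 north. Direction back to start is (19.55, -53.14): bearing = atan2(19.55, -53.14) mod 360° = 159.80° ≈ 160°.

160°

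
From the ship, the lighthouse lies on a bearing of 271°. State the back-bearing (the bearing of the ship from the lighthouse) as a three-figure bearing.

Back-bearing = 271° − 180° = 091°.

091°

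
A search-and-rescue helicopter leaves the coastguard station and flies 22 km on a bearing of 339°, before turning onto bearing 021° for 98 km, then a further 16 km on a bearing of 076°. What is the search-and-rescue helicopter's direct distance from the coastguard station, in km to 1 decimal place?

123.5 km

Leg 1 (339°, 22 km): east 22 sin 339° = -7.88, north 22 cos 339° = 20.54
Leg 2 (021°, 98 km): east 98 sin 21° = 35.12, north 98 cos 21° = 91.49
Leg 3 (076°, 16 km): east 16 sin 76° = 15.52, north 16 cos 76° = 3.87
Net: 42.76 east, 115.90 north. Distance = √((42.76)² + (115.90)²) = 123.537 km.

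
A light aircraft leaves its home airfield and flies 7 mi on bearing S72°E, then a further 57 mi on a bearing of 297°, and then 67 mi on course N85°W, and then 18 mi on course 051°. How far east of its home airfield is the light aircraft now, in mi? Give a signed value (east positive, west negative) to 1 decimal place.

Leg 1 (S72°E, 7 mi): east 7 sin 108° = 6.66, north 7 cos 108° = -2.16
Leg 2 (297°, 57 mi): east 57 sin 297° = -50.79, north 57 cos 297° = 25.88
Leg 3 (N85°W, 67 mi): east 67 sin 275° = -66.75, north 67 cos 275° = 5.84
Leg 4 (051°, 18 mi): east 18 sin 51° = 13.99, north 18 cos 51° = 11.33
Net east component: -96.89 mi.

-96.9 mi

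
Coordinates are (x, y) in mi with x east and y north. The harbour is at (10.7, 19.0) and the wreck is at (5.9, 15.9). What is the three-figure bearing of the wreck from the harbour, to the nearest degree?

Δeast = 5.9 − 10.7 = -4.80; Δnorth = 15.9 − 19.0 = -3.10.
Bearing = atan2(Δeast, Δnorth) mod 360° = 237.14° ≈ 237°.

237°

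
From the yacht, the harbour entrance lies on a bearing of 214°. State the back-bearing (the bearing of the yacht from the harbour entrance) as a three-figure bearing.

034°

Back-bearing = 214° − 180° = 034°.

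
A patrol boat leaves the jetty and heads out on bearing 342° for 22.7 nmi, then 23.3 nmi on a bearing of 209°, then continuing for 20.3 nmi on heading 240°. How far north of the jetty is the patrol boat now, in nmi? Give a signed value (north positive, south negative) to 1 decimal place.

Leg 1 (342°, 22.7 nmi): east 22.7 sin 342° = -7.01, north 22.7 cos 342° = 21.59
Leg 2 (209°, 23.3 nmi): east 23.3 sin 209° = -11.30, north 23.3 cos 209° = -20.38
Leg 3 (240°, 20.3 nmi): east 20.3 sin 240° = -17.58, north 20.3 cos 240° = -10.15
Net north component: -8.94 nmi.

-8.9 nmi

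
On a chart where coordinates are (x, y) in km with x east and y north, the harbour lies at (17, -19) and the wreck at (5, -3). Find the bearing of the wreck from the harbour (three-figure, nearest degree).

Δeast = 5 − 17 = -12.00; Δnorth = -3 − -19 = 16.00.
Bearing = atan2(Δeast, Δnorth) mod 360° = 323.13° ≈ 323°.

323°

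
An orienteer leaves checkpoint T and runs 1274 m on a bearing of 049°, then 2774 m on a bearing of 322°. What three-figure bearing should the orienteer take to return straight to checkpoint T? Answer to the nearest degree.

Leg 1 (049°, 1274 m): east 1274 sin 49° = 961.50, north 1274 cos 49° = 835.82
Leg 2 (322°, 2774 m): east 2774 sin 322° = -1707.84, north 2774 cos 322° = 2185.94
Net displacement: -746.34 east, 3021.76 north. Direction back to start is (746.34, -3021.76): bearing = atan2(746.34, -3021.76) mod 360° = 166.13° ≈ 166°.

166°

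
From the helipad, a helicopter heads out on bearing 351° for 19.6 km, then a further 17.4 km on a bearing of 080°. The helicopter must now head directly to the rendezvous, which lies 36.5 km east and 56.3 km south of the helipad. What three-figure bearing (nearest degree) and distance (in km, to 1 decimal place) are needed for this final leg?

Leg 1 (351°, 19.6 km): east 19.6 sin 351° = -3.07, north 19.6 cos 351° = 19.36
Leg 2 (080°, 17.4 km): east 17.4 sin 80° = 17.14, north 17.4 cos 80° = 3.02
Current position: (14.07, 22.38). Target: (36.5, -56.3). Remaining: Δeast = 22.43, Δnorth = -78.68.
Bearing = atan2(22.43, -78.68) mod 360° = 164.09°; distance = √((22.43)² + (-78.68)²) = 81.815 km.

164°, 81.8 km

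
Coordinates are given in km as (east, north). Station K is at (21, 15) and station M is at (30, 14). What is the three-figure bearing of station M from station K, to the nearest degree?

Δeast = 30 − 21 = 9.00; Δnorth = 14 − 15 = -1.00.
Bearing = atan2(Δeast, Δnorth) mod 360° = 96.34° ≈ 096°.

096°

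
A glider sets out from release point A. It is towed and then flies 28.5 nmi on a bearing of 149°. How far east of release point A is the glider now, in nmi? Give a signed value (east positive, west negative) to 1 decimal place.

14.7 nmi

Leg 1 (149°, 28.5 nmi): east 28.5 sin 149° = 14.68, north 28.5 cos 149° = -24.43
Net east component: 14.68 nmi.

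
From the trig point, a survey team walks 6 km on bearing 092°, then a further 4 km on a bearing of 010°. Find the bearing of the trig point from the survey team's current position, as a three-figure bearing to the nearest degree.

Leg 1 (092°, 6 km): east 6 sin 92° = 6.00, north 6 cos 92° = -0.21
Leg 2 (010°, 4 km): east 4 sin 10° = 0.69, north 4 cos 10° = 3.94
Net displacement: 6.69 east, 3.73 north. Direction back to start is (-6.69, -3.73): bearing = atan2(-6.69, -3.73) mod 360° = 240.86° ≈ 241°.

241°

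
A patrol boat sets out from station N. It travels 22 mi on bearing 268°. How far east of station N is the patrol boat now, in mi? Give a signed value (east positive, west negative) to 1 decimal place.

Leg 1 (268°, 22 mi): east 22 sin 268° = -21.99, north 22 cos 268° = -0.77
Net east component: -21.99 mi.

-22.0 mi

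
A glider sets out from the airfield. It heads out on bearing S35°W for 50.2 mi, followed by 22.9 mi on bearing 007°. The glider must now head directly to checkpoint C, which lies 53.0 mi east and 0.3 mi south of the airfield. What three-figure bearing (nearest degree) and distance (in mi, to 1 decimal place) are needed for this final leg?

Leg 1 (S35°W, 50.2 mi): east 50.2 sin 215° = -28.79, north 50.2 cos 215° = -41.12
Leg 2 (007°, 22.9 mi): east 22.9 sin 7° = 2.79, north 22.9 cos 7° = 22.73
Current position: (-26.00, -18.39). Target: (53.0, -0.3). Remaining: Δeast = 79.00, Δnorth = 18.09.
Bearing = atan2(79.00, 18.09) mod 360° = 77.10°; distance = √((79.00)² + (18.09)²) = 81.048 mi.

077°, 81.0 mi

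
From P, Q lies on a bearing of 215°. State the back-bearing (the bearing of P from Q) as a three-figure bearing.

035°

Back-bearing = 215° − 180° = 035°.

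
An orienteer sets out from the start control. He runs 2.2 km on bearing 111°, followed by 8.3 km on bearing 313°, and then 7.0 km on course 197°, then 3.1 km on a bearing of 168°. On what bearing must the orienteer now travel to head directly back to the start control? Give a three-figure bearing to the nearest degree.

Leg 1 (111°, 2.2 km): east 2.2 sin 111° = 2.05, north 2.2 cos 111° = -0.79
Leg 2 (313°, 8.3 km): east 8.3 sin 313° = -6.07, north 8.3 cos 313° = 5.66
Leg 3 (197°, 7.0 km): east 7.0 sin 197° = -2.05, north 7.0 cos 197° = -6.69
Leg 4 (168°, 3.1 km): east 3.1 sin 168° = 0.64, north 3.1 cos 168° = -3.03
Net displacement: -5.42 east, -4.85 north. Direction back to start is (5.42, 4.85): bearing = atan2(5.42, 4.85) mod 360° = 48.14° ≈ 048°.

048°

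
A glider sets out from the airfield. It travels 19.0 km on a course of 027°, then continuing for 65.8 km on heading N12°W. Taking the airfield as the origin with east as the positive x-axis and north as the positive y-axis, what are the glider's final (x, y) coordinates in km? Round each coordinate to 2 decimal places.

(-5.05, 81.29)

Leg 1 (027°, 19.0 km): east 19.0 sin 27° = 8.63, north 19.0 cos 27° = 16.93
Leg 2 (N12°W, 65.8 km): east 65.8 sin 348° = -13.68, north 65.8 cos 348° = 64.36
Summing: -5.05 km east, 81.29 km north → (-5.05, 81.29).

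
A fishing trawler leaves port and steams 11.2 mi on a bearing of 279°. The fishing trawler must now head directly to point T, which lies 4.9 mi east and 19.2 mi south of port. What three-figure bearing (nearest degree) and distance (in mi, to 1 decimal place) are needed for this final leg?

Leg 1 (279°, 11.2 mi): east 11.2 sin 279° = -11.06, north 11.2 cos 279° = 1.75
Current position: (-11.06, 1.75). Target: (4.9, -19.2). Remaining: Δeast = 15.96, Δnorth = -20.95.
Bearing = atan2(15.96, -20.95) mod 360° = 142.70°; distance = √((15.96)² + (-20.95)²) = 26.340 mi.

143°, 26.3 mi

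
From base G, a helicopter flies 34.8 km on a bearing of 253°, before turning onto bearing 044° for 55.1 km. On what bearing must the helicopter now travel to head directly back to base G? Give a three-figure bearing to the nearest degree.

190°

Leg 1 (253°, 34.8 km): east 34.8 sin 253° = -33.28, north 34.8 cos 253° = -10.17
Leg 2 (044°, 55.1 km): east 55.1 sin 44° = 38.28, north 55.1 cos 44° = 39.64
Net displacement: 5.00 east, 29.46 north. Direction back to start is (-5.00, -29.46): bearing = atan2(-5.00, -29.46) mod 360° = 189.63° ≈ 190°.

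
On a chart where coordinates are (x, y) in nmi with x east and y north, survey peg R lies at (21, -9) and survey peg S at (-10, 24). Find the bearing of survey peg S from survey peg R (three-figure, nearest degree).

Δeast = -10 − 21 = -31.00; Δnorth = 24 − -9 = 33.00.
Bearing = atan2(Δeast, Δnorth) mod 360° = 316.79° ≈ 317°.

317°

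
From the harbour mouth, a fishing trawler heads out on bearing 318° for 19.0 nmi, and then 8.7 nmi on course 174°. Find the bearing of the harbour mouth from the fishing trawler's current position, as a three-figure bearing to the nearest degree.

Leg 1 (318°, 19.0 nmi): east 19.0 sin 318° = -12.71, north 19.0 cos 318° = 14.12
Leg 2 (174°, 8.7 nmi): east 8.7 sin 174° = 0.91, north 8.7 cos 174° = -8.65
Net displacement: -11.80 east, 5.47 north. Direction back to start is (11.80, -5.47): bearing = atan2(11.80, -5.47) mod 360° = 114.85° ≈ 115°.

115°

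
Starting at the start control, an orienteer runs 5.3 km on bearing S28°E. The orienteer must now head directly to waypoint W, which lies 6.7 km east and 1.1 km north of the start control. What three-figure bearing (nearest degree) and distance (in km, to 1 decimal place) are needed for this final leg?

Leg 1 (S28°E, 5.3 km): east 5.3 sin 152° = 2.49, north 5.3 cos 152° = -4.68
Current position: (2.49, -4.68). Target: (6.7, 1.1). Remaining: Δeast = 4.21, Δnorth = 5.78.
Bearing = atan2(4.21, 5.78) mod 360° = 36.08°; distance = √((4.21)² + (5.78)²) = 7.151 km.

036°, 7.2 km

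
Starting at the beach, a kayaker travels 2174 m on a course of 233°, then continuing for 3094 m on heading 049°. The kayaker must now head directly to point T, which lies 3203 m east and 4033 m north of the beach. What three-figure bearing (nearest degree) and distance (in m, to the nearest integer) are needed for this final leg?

Leg 1 (233°, 2174 m): east 2174 sin 233° = -1736.23, north 2174 cos 233° = -1308.35
Leg 2 (049°, 3094 m): east 3094 sin 49° = 2335.07, north 3094 cos 49° = 2029.85
Current position: (598.84, 721.50). Target: (3203, 4033). Remaining: Δeast = 2604.16, Δnorth = 3311.50.
Bearing = atan2(2604.16, 3311.50) mod 360° = 38.18°; distance = √((2604.16)² + (3311.50)²) = 4212.800 m.

038°, 4213 m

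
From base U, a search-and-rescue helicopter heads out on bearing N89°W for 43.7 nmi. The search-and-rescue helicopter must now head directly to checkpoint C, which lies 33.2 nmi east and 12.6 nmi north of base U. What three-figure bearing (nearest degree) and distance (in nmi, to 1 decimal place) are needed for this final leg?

081°, 77.8 nmi

Leg 1 (N89°W, 43.7 nmi): east 43.7 sin 271° = -43.69, north 43.7 cos 271° = 0.76
Current position: (-43.69, 0.76). Target: (33.2, 12.6). Remaining: Δeast = 76.89, Δnorth = 11.84.
Bearing = atan2(76.89, 11.84) mod 360° = 81.25°; distance = √((76.89)² + (11.84)²) = 77.799 nmi.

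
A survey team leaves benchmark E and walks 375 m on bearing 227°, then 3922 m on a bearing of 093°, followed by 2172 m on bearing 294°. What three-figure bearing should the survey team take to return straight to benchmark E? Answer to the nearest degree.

256°

Leg 1 (227°, 375 m): east 375 sin 227° = -274.26, north 375 cos 227° = -255.75
Leg 2 (093°, 3922 m): east 3922 sin 93° = 3916.63, north 3922 cos 93° = -205.26
Leg 3 (294°, 2172 m): east 2172 sin 294° = -1984.22, north 2172 cos 294° = 883.43
Net displacement: 1658.15 east, 422.42 north. Direction back to start is (-1658.15, -422.42): bearing = atan2(-1658.15, -422.42) mod 360° = 255.71° ≈ 256°.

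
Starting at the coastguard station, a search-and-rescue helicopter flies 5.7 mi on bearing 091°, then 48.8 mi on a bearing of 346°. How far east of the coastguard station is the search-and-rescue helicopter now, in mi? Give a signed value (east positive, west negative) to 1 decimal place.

Leg 1 (091°, 5.7 mi): east 5.7 sin 91° = 5.70, north 5.7 cos 91° = -0.10
Leg 2 (346°, 48.8 mi): east 48.8 sin 346° = -11.81, north 48.8 cos 346° = 47.35
Net east component: -6.11 mi.

-6.1 mi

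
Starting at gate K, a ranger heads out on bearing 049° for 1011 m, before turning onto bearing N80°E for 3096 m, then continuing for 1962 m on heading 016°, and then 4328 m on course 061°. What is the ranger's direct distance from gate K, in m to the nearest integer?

Leg 1 (049°, 1011 m): east 1011 sin 49° = 763.01, north 1011 cos 49° = 663.28
Leg 2 (N80°E, 3096 m): east 3096 sin 80° = 3048.96, north 3096 cos 80° = 537.61
Leg 3 (016°, 1962 m): east 1962 sin 16° = 540.80, north 1962 cos 16° = 1886.00
Leg 4 (061°, 4328 m): east 4328 sin 61° = 3785.35, north 4328 cos 61° = 2098.26
Net: 8138.13 east, 5185.14 north. Distance = √((8138.13)² + (5185.14)²) = 9649.605 m.

9650 m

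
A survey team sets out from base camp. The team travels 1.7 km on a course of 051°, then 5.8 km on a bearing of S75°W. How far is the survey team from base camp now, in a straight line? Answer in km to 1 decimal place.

Leg 1 (051°, 1.7 km): east 1.7 sin 51° = 1.32, north 1.7 cos 51° = 1.07
Leg 2 (S75°W, 5.8 km): east 5.8 sin 255° = -5.60, north 5.8 cos 255° = -1.50
Net: -4.28 east, -0.43 north. Distance = √((-4.28)² + (-0.43)²) = 4.303 km.

4.3 km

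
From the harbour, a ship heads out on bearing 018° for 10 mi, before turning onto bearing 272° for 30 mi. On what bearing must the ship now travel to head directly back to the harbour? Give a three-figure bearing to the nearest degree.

Leg 1 (018°, 10 mi): east 10 sin 18° = 3.09, north 10 cos 18° = 9.51
Leg 2 (272°, 30 mi): east 30 sin 272° = -29.98, north 30 cos 272° = 1.05
Net displacement: -26.89 east, 10.56 north. Direction back to start is (26.89, -10.56): bearing = atan2(26.89, -10.56) mod 360° = 111.43° ≈ 111°.

111°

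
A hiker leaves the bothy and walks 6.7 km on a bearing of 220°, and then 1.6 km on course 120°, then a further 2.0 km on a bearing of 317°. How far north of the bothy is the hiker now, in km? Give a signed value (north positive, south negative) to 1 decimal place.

-4.5 km

Leg 1 (220°, 6.7 km): east 6.7 sin 220° = -4.31, north 6.7 cos 220° = -5.13
Leg 2 (120°, 1.6 km): east 1.6 sin 120° = 1.39, north 1.6 cos 120° = -0.80
Leg 3 (317°, 2.0 km): east 2.0 sin 317° = -1.36, north 2.0 cos 317° = 1.46
Net north component: -4.47 km.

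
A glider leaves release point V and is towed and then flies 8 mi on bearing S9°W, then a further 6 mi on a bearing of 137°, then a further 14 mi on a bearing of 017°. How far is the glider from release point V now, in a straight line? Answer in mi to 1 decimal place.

Leg 1 (S9°W, 8 mi): east 8 sin 189° = -1.25, north 8 cos 189° = -7.90
Leg 2 (137°, 6 mi): east 6 sin 137° = 4.09, north 6 cos 137° = -4.39
Leg 3 (017°, 14 mi): east 14 sin 17° = 4.09, north 14 cos 17° = 13.39
Net: 6.93 east, 1.10 north. Distance = √((6.93)² + (1.10)²) = 7.020 mi.

7.0 mi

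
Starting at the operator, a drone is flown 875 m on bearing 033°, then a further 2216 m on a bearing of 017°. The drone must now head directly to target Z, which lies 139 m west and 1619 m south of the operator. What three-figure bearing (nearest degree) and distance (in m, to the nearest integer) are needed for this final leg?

196°, 4647 m

Leg 1 (033°, 875 m): east 875 sin 33° = 476.56, north 875 cos 33° = 733.84
Leg 2 (017°, 2216 m): east 2216 sin 17° = 647.90, north 2216 cos 17° = 2119.17
Current position: (1124.45, 2853.01). Target: (-139, -1619). Remaining: Δeast = -1263.45, Δnorth = -4472.01.
Bearing = atan2(-1263.45, -4472.01) mod 360° = 195.78°; distance = √((-1263.45)² + (-4472.01)²) = 4647.061 m.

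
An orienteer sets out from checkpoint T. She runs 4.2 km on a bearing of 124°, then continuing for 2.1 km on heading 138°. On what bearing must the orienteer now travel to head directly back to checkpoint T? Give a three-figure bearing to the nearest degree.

Leg 1 (124°, 4.2 km): east 4.2 sin 124° = 3.48, north 4.2 cos 124° = -2.35
Leg 2 (138°, 2.1 km): east 2.1 sin 138° = 1.41, north 2.1 cos 138° = -1.56
Net displacement: 4.89 east, -3.91 north. Direction back to start is (-4.89, 3.91): bearing = atan2(-4.89, 3.91) mod 360° = 308.66° ≈ 309°.

309°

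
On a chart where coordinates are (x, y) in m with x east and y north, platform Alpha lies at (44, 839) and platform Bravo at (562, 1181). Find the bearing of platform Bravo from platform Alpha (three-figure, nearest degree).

057°

Δeast = 562 − 44 = 518.00; Δnorth = 1181 − 839 = 342.00.
Bearing = atan2(Δeast, Δnorth) mod 360° = 56.57° ≈ 057°.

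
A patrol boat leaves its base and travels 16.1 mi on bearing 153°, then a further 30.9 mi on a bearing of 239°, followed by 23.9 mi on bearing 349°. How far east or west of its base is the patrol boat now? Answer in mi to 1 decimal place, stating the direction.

Leg 1 (153°, 16.1 mi): east 16.1 sin 153° = 7.31, north 16.1 cos 153° = -14.35
Leg 2 (239°, 30.9 mi): east 30.9 sin 239° = -26.49, north 30.9 cos 239° = -15.91
Leg 3 (349°, 23.9 mi): east 23.9 sin 349° = -4.56, north 23.9 cos 349° = 23.46
Net east component: -23.74 mi.

23.7 mi west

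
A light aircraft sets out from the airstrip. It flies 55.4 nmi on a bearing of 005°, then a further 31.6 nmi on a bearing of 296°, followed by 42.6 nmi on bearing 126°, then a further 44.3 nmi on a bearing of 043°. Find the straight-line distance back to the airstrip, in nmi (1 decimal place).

86.8 nmi

Leg 1 (005°, 55.4 nmi): east 55.4 sin 5° = 4.83, north 55.4 cos 5° = 55.19
Leg 2 (296°, 31.6 nmi): east 31.6 sin 296° = -28.40, north 31.6 cos 296° = 13.85
Leg 3 (126°, 42.6 nmi): east 42.6 sin 126° = 34.46, north 42.6 cos 126° = -25.04
Leg 4 (043°, 44.3 nmi): east 44.3 sin 43° = 30.21, north 44.3 cos 43° = 32.40
Net: 41.10 east, 76.40 north. Distance = √((41.10)² + (76.40)²) = 86.756 nmi.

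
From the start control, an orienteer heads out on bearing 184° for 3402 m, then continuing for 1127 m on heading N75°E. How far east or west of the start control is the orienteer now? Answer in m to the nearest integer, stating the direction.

Leg 1 (184°, 3402 m): east 3402 sin 184° = -237.31, north 3402 cos 184° = -3393.71
Leg 2 (N75°E, 1127 m): east 1127 sin 75° = 1088.60, north 1127 cos 75° = 291.69
Net east component: 851.29 m.

851 m east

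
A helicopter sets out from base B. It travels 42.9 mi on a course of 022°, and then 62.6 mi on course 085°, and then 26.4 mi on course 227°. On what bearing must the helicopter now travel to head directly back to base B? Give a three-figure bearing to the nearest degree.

245°

Leg 1 (022°, 42.9 mi): east 42.9 sin 22° = 16.07, north 42.9 cos 22° = 39.78
Leg 2 (085°, 62.6 mi): east 62.6 sin 85° = 62.36, north 62.6 cos 85° = 5.46
Leg 3 (227°, 26.4 mi): east 26.4 sin 227° = -19.31, north 26.4 cos 227° = -18.00
Net displacement: 59.12 east, 27.23 north. Direction back to start is (-59.12, -27.23): bearing = atan2(-59.12, -27.23) mod 360° = 245.27° ≈ 245°.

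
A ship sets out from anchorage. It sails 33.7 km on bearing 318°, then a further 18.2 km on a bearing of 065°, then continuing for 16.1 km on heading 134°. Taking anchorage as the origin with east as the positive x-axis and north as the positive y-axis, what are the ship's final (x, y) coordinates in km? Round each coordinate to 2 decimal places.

Leg 1 (318°, 33.7 km): east 33.7 sin 318° = -22.55, north 33.7 cos 318° = 25.04
Leg 2 (065°, 18.2 km): east 18.2 sin 65° = 16.49, north 18.2 cos 65° = 7.69
Leg 3 (134°, 16.1 km): east 16.1 sin 134° = 11.58, north 16.1 cos 134° = -11.18
Summing: 5.53 km east, 21.55 km north → (5.53, 21.55).

(5.53, 21.55)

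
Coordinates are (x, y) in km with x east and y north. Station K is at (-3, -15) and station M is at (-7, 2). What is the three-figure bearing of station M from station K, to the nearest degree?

347°

Δeast = -7 − -3 = -4.00; Δnorth = 2 − -15 = 17.00.
Bearing = atan2(Δeast, Δnorth) mod 360° = 346.76° ≈ 347°.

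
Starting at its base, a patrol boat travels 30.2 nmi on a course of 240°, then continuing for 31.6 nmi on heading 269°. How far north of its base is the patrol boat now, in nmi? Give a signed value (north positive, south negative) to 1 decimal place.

Leg 1 (240°, 30.2 nmi): east 30.2 sin 240° = -26.15, north 30.2 cos 240° = -15.10
Leg 2 (269°, 31.6 nmi): east 31.6 sin 269° = -31.60, north 31.6 cos 269° = -0.55
Net north component: -15.65 nmi.

-15.7 nmi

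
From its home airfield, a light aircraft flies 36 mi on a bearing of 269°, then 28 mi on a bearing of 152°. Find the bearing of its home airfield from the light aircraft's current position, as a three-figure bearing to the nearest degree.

042°

Leg 1 (269°, 36 mi): east 36 sin 269° = -35.99, north 36 cos 269° = -0.63
Leg 2 (152°, 28 mi): east 28 sin 152° = 13.15, north 28 cos 152° = -24.72
Net displacement: -22.85 east, -25.35 north. Direction back to start is (22.85, 25.35): bearing = atan2(22.85, 25.35) mod 360° = 42.03° ≈ 042°.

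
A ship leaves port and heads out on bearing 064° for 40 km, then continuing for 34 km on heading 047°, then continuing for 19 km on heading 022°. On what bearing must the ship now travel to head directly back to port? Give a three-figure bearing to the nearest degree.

Leg 1 (064°, 40 km): east 40 sin 64° = 35.95, north 40 cos 64° = 17.53
Leg 2 (047°, 34 km): east 34 sin 47° = 24.87, north 34 cos 47° = 23.19
Leg 3 (022°, 19 km): east 19 sin 22° = 7.12, north 19 cos 22° = 17.62
Net displacement: 67.94 east, 58.34 north. Direction back to start is (-67.94, -58.34): bearing = atan2(-67.94, -58.34) mod 360° = 229.35° ≈ 229°.

229°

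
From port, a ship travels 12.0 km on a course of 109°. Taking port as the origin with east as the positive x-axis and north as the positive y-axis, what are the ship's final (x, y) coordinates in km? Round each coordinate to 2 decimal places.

(11.35, -3.91)

Leg 1 (109°, 12.0 km): east 12.0 sin 109° = 11.35, north 12.0 cos 109° = -3.91
Summing: 11.35 km east, -3.91 km north → (11.35, -3.91).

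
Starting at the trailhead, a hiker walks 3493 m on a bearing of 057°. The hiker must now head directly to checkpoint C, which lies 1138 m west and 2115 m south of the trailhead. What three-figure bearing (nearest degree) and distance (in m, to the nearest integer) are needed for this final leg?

225°, 5717 m

Leg 1 (057°, 3493 m): east 3493 sin 57° = 2929.48, north 3493 cos 57° = 1902.42
Current position: (2929.48, 1902.42). Target: (-1138, -2115). Remaining: Δeast = -4067.48, Δnorth = -4017.42.
Bearing = atan2(-4067.48, -4017.42) mod 360° = 225.35°; distance = √((-4067.48)² + (-4017.42)²) = 5716.997 m.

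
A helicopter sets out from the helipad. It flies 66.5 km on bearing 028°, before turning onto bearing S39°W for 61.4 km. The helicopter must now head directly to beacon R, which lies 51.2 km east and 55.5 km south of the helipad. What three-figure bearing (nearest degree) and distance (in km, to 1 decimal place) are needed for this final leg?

Leg 1 (028°, 66.5 km): east 66.5 sin 28° = 31.22, north 66.5 cos 28° = 58.72
Leg 2 (S39°W, 61.4 km): east 61.4 sin 219° = -38.64, north 61.4 cos 219° = -47.72
Current position: (-7.42, 11.00). Target: (51.2, -55.5). Remaining: Δeast = 58.62, Δnorth = -66.50.
Bearing = atan2(58.62, -66.50) mod 360° = 138.60°; distance = √((58.62)² + (-66.50)²) = 88.648 km.

139°, 88.6 km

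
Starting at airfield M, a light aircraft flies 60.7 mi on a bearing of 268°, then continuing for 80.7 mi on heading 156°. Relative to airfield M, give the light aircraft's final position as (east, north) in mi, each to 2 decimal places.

(-27.84, -75.84)

Leg 1 (268°, 60.7 mi): east 60.7 sin 268° = -60.66, north 60.7 cos 268° = -2.12
Leg 2 (156°, 80.7 mi): east 80.7 sin 156° = 32.82, north 80.7 cos 156° = -73.72
Summing: -27.84 mi east, -75.84 mi north → (-27.84, -75.84).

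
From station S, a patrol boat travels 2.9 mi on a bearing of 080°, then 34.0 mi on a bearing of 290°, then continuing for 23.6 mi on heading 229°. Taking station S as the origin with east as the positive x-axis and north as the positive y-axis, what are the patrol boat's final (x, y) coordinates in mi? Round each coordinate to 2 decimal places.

(-46.90, -3.35)

Leg 1 (080°, 2.9 mi): east 2.9 sin 80° = 2.86, north 2.9 cos 80° = 0.50
Leg 2 (290°, 34.0 mi): east 34.0 sin 290° = -31.95, north 34.0 cos 290° = 11.63
Leg 3 (229°, 23.6 mi): east 23.6 sin 229° = -17.81, north 23.6 cos 229° = -15.48
Summing: -46.90 mi east, -3.35 mi north → (-46.90, -3.35).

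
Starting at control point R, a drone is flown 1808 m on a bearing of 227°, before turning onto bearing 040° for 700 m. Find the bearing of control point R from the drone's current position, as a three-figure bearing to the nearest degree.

Leg 1 (227°, 1808 m): east 1808 sin 227° = -1322.29, north 1808 cos 227° = -1233.05
Leg 2 (040°, 700 m): east 700 sin 40° = 449.95, north 700 cos 40° = 536.23
Net displacement: -872.34 east, -696.82 north. Direction back to start is (872.34, 696.82): bearing = atan2(872.34, 696.82) mod 360° = 51.38° ≈ 051°.

051°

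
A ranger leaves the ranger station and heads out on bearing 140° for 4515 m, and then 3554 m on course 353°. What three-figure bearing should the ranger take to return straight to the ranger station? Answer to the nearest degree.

Leg 1 (140°, 4515 m): east 4515 sin 140° = 2902.19, north 4515 cos 140° = -3458.69
Leg 2 (353°, 3554 m): east 3554 sin 353° = -433.12, north 3554 cos 353° = 3527.51
Net displacement: 2469.06 east, 68.82 north. Direction back to start is (-2469.06, -68.82): bearing = atan2(-2469.06, -68.82) mod 360° = 268.40° ≈ 268°.

268°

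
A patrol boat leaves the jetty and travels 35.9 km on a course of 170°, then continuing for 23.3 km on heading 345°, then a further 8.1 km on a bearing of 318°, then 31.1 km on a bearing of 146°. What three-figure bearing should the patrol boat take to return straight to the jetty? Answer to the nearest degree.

Leg 1 (170°, 35.9 km): east 35.9 sin 170° = 6.23, north 35.9 cos 170° = -35.35
Leg 2 (345°, 23.3 km): east 23.3 sin 345° = -6.03, north 23.3 cos 345° = 22.51
Leg 3 (318°, 8.1 km): east 8.1 sin 318° = -5.42, north 8.1 cos 318° = 6.02
Leg 4 (146°, 31.1 km): east 31.1 sin 146° = 17.39, north 31.1 cos 146° = -25.78
Net displacement: 12.17 east, -32.61 north. Direction back to start is (-12.17, 32.61): bearing = atan2(-12.17, 32.61) mod 360° = 339.53° ≈ 340°.

340°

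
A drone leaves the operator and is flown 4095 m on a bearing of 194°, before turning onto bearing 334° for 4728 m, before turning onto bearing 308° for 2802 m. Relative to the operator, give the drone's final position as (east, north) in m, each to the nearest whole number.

Leg 1 (194°, 4095 m): east 4095 sin 194° = -990.67, north 4095 cos 194° = -3973.36
Leg 2 (334°, 4728 m): east 4728 sin 334° = -2072.62, north 4728 cos 334° = 4249.50
Leg 3 (308°, 2802 m): east 2802 sin 308° = -2208.01, north 2802 cos 308° = 1725.08
Summing: -5271.30 m east, 2001.22 m north → (-5271, 2001).

(-5271, 2001)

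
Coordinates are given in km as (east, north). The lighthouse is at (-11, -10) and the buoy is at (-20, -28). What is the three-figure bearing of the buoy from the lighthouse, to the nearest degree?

Δeast = -20 − -11 = -9.00; Δnorth = -28 − -10 = -18.00.
Bearing = atan2(Δeast, Δnorth) mod 360° = 206.57° ≈ 207°.

207°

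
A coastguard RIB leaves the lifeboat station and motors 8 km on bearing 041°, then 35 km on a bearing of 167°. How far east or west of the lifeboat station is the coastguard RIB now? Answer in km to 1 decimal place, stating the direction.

Leg 1 (041°, 8 km): east 8 sin 41° = 5.25, north 8 cos 41° = 6.04
Leg 2 (167°, 35 km): east 35 sin 167° = 7.87, north 35 cos 167° = -34.10
Net east component: 13.12 km.

13.1 km east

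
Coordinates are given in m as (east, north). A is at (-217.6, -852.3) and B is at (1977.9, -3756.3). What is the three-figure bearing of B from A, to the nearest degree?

143°

Δeast = 1977.9 − -217.6 = 2195.50; Δnorth = -3756.3 − -852.3 = -2904.00.
Bearing = atan2(Δeast, Δnorth) mod 360° = 142.91° ≈ 143°.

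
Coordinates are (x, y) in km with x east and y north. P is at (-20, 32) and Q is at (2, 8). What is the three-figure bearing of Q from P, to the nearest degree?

137°

Δeast = 2 − -20 = 22.00; Δnorth = 8 − 32 = -24.00.
Bearing = atan2(Δeast, Δnorth) mod 360° = 137.49° ≈ 137°.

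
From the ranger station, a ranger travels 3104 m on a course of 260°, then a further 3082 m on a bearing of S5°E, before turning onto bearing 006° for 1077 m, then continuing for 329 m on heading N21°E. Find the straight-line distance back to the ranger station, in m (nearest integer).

Leg 1 (260°, 3104 m): east 3104 sin 260° = -3056.84, north 3104 cos 260° = -539.00
Leg 2 (S5°E, 3082 m): east 3082 sin 175° = 268.61, north 3082 cos 175° = -3070.27
Leg 3 (006°, 1077 m): east 1077 sin 6° = 112.58, north 1077 cos 6° = 1071.10
Leg 4 (N21°E, 329 m): east 329 sin 21° = 117.90, north 329 cos 21° = 307.15
Net: -2557.75 east, -2231.03 north. Distance = √((-2557.75)² + (-2231.03)²) = 3394.049 m.

3394 m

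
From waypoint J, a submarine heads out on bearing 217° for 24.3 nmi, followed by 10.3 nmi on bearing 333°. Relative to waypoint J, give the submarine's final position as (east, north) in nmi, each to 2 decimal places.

(-19.30, -10.23)

Leg 1 (217°, 24.3 nmi): east 24.3 sin 217° = -14.62, north 24.3 cos 217° = -19.41
Leg 2 (333°, 10.3 nmi): east 10.3 sin 333° = -4.68, north 10.3 cos 333° = 9.18
Summing: -19.30 nmi east, -10.23 nmi north → (-19.30, -10.23).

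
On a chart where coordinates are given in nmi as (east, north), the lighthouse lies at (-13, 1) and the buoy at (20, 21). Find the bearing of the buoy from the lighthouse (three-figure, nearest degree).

059°

Δeast = 20 − -13 = 33.00; Δnorth = 21 − 1 = 20.00.
Bearing = atan2(Δeast, Δnorth) mod 360° = 58.78° ≈ 059°.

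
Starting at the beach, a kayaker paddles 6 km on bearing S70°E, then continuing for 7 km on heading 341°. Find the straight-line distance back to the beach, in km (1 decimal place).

Leg 1 (S70°E, 6 km): east 6 sin 110° = 5.64, north 6 cos 110° = -2.05
Leg 2 (341°, 7 km): east 7 sin 341° = -2.28, north 7 cos 341° = 6.62
Net: 3.36 east, 4.57 north. Distance = √((3.36)² + (4.57)²) = 5.669 km.

5.7 km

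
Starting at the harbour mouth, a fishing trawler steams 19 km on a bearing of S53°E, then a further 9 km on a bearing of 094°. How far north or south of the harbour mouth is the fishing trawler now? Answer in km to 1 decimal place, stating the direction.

12.1 km south

Leg 1 (S53°E, 19 km): east 19 sin 127° = 15.17, north 19 cos 127° = -11.43
Leg 2 (094°, 9 km): east 9 sin 94° = 8.98, north 9 cos 94° = -0.63
Net north component: -12.06 km.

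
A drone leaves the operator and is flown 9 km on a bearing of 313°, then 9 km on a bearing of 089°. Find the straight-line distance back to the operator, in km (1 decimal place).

6.7 km

Leg 1 (313°, 9 km): east 9 sin 313° = -6.58, north 9 cos 313° = 6.14
Leg 2 (089°, 9 km): east 9 sin 89° = 9.00, north 9 cos 89° = 0.16
Net: 2.42 east, 6.30 north. Distance = √((2.42)² + (6.30)²) = 6.743 km.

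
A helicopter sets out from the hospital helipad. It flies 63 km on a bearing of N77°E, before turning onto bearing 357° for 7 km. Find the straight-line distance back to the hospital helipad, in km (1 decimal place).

Leg 1 (N77°E, 63 km): east 63 sin 77° = 61.39, north 63 cos 77° = 14.17
Leg 2 (357°, 7 km): east 7 sin 357° = -0.37, north 7 cos 357° = 6.99
Net: 61.02 east, 21.16 north. Distance = √((61.02)² + (21.16)²) = 64.585 km.

64.6 km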